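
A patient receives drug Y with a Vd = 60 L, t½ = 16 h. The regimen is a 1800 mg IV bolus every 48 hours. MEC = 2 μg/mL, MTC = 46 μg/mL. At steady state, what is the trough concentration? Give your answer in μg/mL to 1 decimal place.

τ = 48 h = 3 half-lives, so f = (1/2)^3 = 0.125.
Accumulation ratio R = 1/(1 − f) = 1/0.875 = 8/7.
Single-dose peak C₀ = D/Vd = 1800/60 = 30 μg/mL.
Steady-state peak Cmax,ss = C₀·R = 30 × 8/7 ≈ 34.286 μg/mL.
Steady-state trough Cmin,ss = Cmax,ss·f ≈ 34.286 × 0.125 ≈ 4.286 μg/mL.
Trough 4.3 μg/mL vs MEC 2 μg/mL: adequate.

4.3 μg/mL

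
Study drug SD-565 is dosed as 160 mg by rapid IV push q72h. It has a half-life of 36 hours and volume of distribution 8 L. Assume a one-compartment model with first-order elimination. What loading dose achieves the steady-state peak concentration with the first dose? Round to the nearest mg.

213 mg

f = (1/2)^(72/36) ≈ 0.250000; accumulation ratio R = 1/(1−f) ≈ 1.33333.
Loading dose to hit Cmax,ss on first dose: D_load = D_maint·R ≈ 160 × 1.33333 ≈ 213.33 mg.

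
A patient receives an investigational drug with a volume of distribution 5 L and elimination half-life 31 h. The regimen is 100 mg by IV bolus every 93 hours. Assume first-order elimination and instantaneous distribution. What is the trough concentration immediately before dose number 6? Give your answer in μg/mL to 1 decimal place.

f = (1/2)^(τ/t½) = (1/2)^(93/31) ≈ 0.1250.
C₀ = D/Vd = 100/5 ≈ 20.000 μg/mL.
Before the 6th dose, 5 doses have been given. Superposition: Cmin = C₀·(f + f² + … + f^5).
≈ 20.000 × (0.1250 + 0.0156 + 0.0020 + 0.0002 + 0.0000) ≈ 20.000 × 0.1428 ≈ 2.856 μg/mL.

2.9 μg/mL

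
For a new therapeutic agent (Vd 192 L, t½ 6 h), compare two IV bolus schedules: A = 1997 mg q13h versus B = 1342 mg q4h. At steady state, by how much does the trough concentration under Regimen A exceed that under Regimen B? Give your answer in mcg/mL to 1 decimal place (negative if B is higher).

Regimen A: f = (1/2)^(13/6) ≈ 0.2227; Cmin,ss = (1997/192)·f/(1−f) ≈ 2.980 mcg/mL.
Regimen B: f = (1/2)^(4/6) ≈ 0.6300; Cmin,ss = (1342/192)·f/(1−f) ≈ 11.901 mcg/mL.
Difference ≈ 2.980 − 11.901 ≈ -8.921 mcg/mL.

-8.9 mcg/mL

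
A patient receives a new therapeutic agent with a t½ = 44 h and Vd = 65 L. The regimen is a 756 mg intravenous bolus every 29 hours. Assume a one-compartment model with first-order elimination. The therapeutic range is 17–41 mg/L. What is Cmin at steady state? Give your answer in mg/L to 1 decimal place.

20.1 mg/L

Over one 29-h interval, 29/44 ≈ 0.65909 half-lives elapse, leaving f ≈ 0.6333 of each dose.
At steady state, accumulation factor R = 1/(1 − e^(−kτ)) ≈ 2.7270.
Each bolus raises the concentration by D/Vd = 756/65 ≈ 11.631 mg/L.
Steady-state peak Cmax,ss = C₀·R ≈ 11.631 × 2.7270 ≈ 31.718 mg/L.
Steady-state trough Cmin,ss = Cmax,ss·f ≈ 31.718 × 0.6333 ≈ 20.087 mg/L.
Trough 20.1 mg/L vs MEC 17 mg/L: adequate.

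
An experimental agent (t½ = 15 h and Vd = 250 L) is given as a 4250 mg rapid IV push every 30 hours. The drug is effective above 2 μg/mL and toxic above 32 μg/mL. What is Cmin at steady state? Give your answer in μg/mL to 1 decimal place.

5.7 μg/mL

The dosing interval is 2 half-lives, so f = 2^(−2) = 0.25.
At steady state, R = 1/(1 − 0.25) = 4/3.
Single-dose peak C₀ = D/Vd = 4250/250 = 17 μg/mL.
Steady-state peak Cmax,ss = C₀·R = 17 × 4/3 ≈ 22.667 μg/mL.
Steady-state trough Cmin,ss = Cmax,ss·f ≈ 22.667 × 0.25 ≈ 5.667 μg/mL.
Trough 5.7 μg/mL vs MEC 2 μg/mL: adequate.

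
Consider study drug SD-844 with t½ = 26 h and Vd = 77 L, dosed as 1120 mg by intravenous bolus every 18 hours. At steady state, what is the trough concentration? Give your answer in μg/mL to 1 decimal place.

23.6 μg/mL

k = ln2/t½ = ln2/26 ≈ 0.026660 h⁻¹; fraction remaining f = e^(−kτ) = e^(−0.026660×18) ≈ 0.6189.
Single-dose peak C₀ = D/Vd = 1120/77 ≈ 14.545 μg/mL.
Steady-state trough Cmin,ss = C₀·f/(1−f) ≈ 14.545 × 0.6189/0.3811 ≈ 23.621 μg/mL.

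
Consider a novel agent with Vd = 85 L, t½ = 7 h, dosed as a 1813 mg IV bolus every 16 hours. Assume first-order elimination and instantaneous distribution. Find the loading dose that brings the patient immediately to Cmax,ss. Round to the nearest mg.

2281 mg

f = (1/2)^(16/7) ≈ 0.205084; accumulation ratio R = 1/(1−f) ≈ 1.25799.
Loading dose to hit Cmax,ss on first dose: D_load = D_maint·R ≈ 1813 × 1.25799 ≈ 2280.74 mg.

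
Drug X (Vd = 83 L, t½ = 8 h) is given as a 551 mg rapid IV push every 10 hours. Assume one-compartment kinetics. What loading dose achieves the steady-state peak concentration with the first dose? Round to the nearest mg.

951 mg

f = (1/2)^(10/8) ≈ 0.420448; accumulation ratio R = 1/(1−f) ≈ 1.72547.
Loading dose to hit Cmax,ss on first dose: D_load = D_maint·R ≈ 551 × 1.72547 ≈ 950.73 mg.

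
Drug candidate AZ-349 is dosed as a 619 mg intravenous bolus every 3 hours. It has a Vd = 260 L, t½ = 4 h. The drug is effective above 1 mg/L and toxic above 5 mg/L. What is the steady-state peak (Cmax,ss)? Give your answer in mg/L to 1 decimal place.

5.9 mg/L

k = ln2/t½ = ln2/4 ≈ 0.173287 h⁻¹; fraction remaining f = e^(−kτ) = e^(−0.173287×3) ≈ 0.5946.
At steady state, accumulation factor R = 1/(1 − e^(−kτ)) ≈ 2.4667.
Single-dose peak C₀ = D/Vd = 619/260 ≈ 2.381 mg/L.
Steady-state peak Cmax,ss = C₀·R ≈ 2.381 × 2.4667 ≈ 5.873 mg/L.
Peak 5.9 mg/L vs MTC 5 mg/L: exceeds toxic threshold.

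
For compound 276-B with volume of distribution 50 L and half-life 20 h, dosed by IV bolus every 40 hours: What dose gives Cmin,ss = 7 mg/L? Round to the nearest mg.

τ/t½ = 40/20 ≈ 2, so f = (1/2)^(40/20) ≈ 0.250000.
Cmin,ss = (D/Vd)·f/(1−f), so D = Cmin,ss·Vd·(1−f)/f.
D = 7 × 50 × (1−f)/f ≈ 7 × 50 × 3.00000 ≈ 1050.00 mg.

1050 mg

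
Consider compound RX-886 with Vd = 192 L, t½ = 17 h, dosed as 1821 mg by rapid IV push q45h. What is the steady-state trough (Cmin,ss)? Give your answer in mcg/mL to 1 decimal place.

Over one 45-h interval, 45/17 ≈ 2.6471 half-lives elapse, leaving f ≈ 0.1596 of each dose.
Single-dose peak C₀ = D/Vd = 1821/192 ≈ 9.484 mcg/mL.
Steady-state trough Cmin,ss = C₀·f/(1−f) ≈ 9.484 × 0.1596/0.8404 ≈ 1.801 mcg/mL.

1.8 mcg/mL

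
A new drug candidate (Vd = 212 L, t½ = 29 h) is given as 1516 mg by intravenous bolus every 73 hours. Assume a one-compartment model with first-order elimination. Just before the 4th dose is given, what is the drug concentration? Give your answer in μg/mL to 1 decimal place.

f = (1/2)^(τ/t½) = (1/2)^(73/29) ≈ 0.1747.
C₀ = D/Vd = 1516/212 ≈ 7.151 μg/mL.
Before the 4th dose, 3 doses have been given. Superposition: Cmin = C₀·(f + f² + … + f^3).
≈ 7.151 × (0.1747 + 0.0305 + 0.0053) ≈ 7.151 × 0.2105 ≈ 1.505 μg/mL.

1.5 μg/mL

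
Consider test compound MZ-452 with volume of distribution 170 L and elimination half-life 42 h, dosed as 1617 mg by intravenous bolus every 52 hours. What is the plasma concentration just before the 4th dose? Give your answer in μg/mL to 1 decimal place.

f = (1/2)^(τ/t½) = (1/2)^(52/42) ≈ 0.4239.
C₀ = D/Vd = 1617/170 ≈ 9.512 μg/mL.
Before the 4th dose, 3 doses have been given. Superposition: Cmin = C₀·(f + f² + … + f^3).
≈ 9.512 × (0.4239 + 0.1797 + 0.0762) ≈ 9.512 × 0.6798 ≈ 6.466 μg/mL.

6.5 μg/mL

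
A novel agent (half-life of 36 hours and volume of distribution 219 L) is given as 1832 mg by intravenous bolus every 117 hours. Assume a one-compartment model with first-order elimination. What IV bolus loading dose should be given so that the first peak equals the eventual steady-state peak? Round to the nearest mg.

f = (1/2)^(117/36) ≈ 0.105112; accumulation ratio R = 1/(1−f) ≈ 1.11746.
Loading dose to hit Cmax,ss on first dose: D_load = D_maint·R ≈ 1832 × 1.11746 ≈ 2047.19 mg.

2047 mg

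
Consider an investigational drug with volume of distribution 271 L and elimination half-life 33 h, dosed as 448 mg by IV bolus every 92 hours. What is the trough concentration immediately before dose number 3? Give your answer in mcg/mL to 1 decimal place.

0.3 mcg/mL

f = (1/2)^(τ/t½) = (1/2)^(92/33) ≈ 0.1448.
C₀ = D/Vd = 448/271 ≈ 1.653 mcg/mL.
Before the 3rd dose, 2 doses have been given. Superposition: Cmin = C₀·(f + f²).
≈ 1.653 × (0.1448 + 0.0210) ≈ 1.653 × 0.1658 ≈ 0.274 mcg/mL.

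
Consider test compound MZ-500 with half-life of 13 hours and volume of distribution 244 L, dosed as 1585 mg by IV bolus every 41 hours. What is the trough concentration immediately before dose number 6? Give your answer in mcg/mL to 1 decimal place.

0.8 mcg/mL

f = (1/2)^(τ/t½) = (1/2)^(41/13) ≈ 0.1124.
C₀ = D/Vd = 1585/244 ≈ 6.496 mcg/mL.
Before the 6th dose, 5 doses have been given. Superposition: Cmin = C₀·(f + f² + … + f^5).
≈ 6.496 × (0.1124 + 0.0126 + 0.0014 + 0.0002 + 0.0000) ≈ 6.496 × 0.1266 ≈ 0.822 mcg/mL.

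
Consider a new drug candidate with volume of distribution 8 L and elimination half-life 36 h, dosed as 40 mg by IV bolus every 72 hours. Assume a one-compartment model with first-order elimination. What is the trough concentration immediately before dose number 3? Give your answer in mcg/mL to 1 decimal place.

1.6 mcg/mL

f = (1/2)^(τ/t½) = (1/2)^(72/36) ≈ 0.2500.
C₀ = D/Vd = 40/8 ≈ 5.000 mcg/mL.
Before the 3rd dose, 2 doses have been given. Superposition: Cmin = C₀·(f + f²).
≈ 5.000 × (0.2500 + 0.0625) ≈ 5.000 × 0.3125 ≈ 1.562 mcg/mL.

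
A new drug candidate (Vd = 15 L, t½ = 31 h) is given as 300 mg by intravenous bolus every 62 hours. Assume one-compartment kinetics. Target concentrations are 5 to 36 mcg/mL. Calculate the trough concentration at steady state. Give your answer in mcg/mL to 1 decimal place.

6.7 mcg/mL

τ = 62 h = 2 half-lives, so f = (1/2)^2 = 0.25.
Accumulation ratio R = 1/(1 − f) = 1/0.75 = 4/3.
Single-dose peak C₀ = D/Vd = 300/15 = 20 mcg/mL.
Steady-state peak Cmax,ss = C₀·R = 20 × 4/3 ≈ 26.667 mcg/mL.
Steady-state trough Cmin,ss = Cmax,ss·f ≈ 26.667 × 0.25 ≈ 6.667 mcg/mL.
Trough 6.7 mcg/mL vs MEC 5 mcg/mL: adequate.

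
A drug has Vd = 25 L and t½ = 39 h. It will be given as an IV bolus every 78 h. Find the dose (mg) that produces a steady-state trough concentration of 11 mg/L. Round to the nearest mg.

825 mg

τ/t½ = 78/39 ≈ 2, so f = (1/2)^(78/39) ≈ 0.250000.
Cmin,ss = (D/Vd)·f/(1−f), so D = Cmin,ss·Vd·(1−f)/f.
D = 11 × 25 × (1−f)/f ≈ 11 × 25 × 3.00000 ≈ 825.00 mg.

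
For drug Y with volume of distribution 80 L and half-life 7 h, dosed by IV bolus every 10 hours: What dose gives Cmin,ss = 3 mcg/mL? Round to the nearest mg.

406 mg

τ/t½ = 10/7 ≈ 1.4286, so f = (1/2)^(10/7) ≈ 0.371499.
Cmin,ss = (D/Vd)·f/(1−f), so D = Cmin,ss·Vd·(1−f)/f.
D = 3 × 80 × (1−f)/f ≈ 3 × 80 × 1.69180 ≈ 406.03 mg.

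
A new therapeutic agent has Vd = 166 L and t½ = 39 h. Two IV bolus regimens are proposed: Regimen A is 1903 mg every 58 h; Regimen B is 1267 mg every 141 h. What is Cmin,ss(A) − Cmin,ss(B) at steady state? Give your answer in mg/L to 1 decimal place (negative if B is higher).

Regimen A: f = (1/2)^(58/39) ≈ 0.3567; Cmin,ss = (1903/166)·f/(1−f) ≈ 6.357 mg/L.
Regimen B: f = (1/2)^(141/39) ≈ 0.0816; Cmin,ss = (1267/166)·f/(1−f) ≈ 0.678 mg/L.
Difference ≈ 6.357 − 0.678 ≈ 5.679 mg/L.

5.7 mg/L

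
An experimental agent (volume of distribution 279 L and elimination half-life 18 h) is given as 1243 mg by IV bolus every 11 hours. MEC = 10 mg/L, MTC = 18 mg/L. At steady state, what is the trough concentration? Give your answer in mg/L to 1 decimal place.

8.4 mg/L

k = ln2/t½ = ln2/18 ≈ 0.038508 h⁻¹; fraction remaining f = e^(−kτ) = e^(−0.038508×11) ≈ 0.6547.
At steady state, accumulation factor R = 1/(1 − e^(−kτ)) ≈ 2.8960.
Single-dose peak C₀ = D/Vd = 1243/279 ≈ 4.455 mg/L.
Steady-state peak Cmax,ss = C₀·R ≈ 4.455 × 2.8960 ≈ 12.902 mg/L.
One interval later, Cmin,ss = Cmax,ss·e^(−kτ) ≈ 12.902 × 0.6547 ≈ 8.447 mg/L.
Trough 8.4 mg/L vs MEC 10 mg/L: subtherapeutic.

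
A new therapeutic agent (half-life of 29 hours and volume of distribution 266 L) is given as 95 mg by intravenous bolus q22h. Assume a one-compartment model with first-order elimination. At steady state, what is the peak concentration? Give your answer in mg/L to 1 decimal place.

τ/t½ = 22/29 ≈ 0.75862, so fraction remaining f = (1/2)^(22/29) ≈ 0.5911.
Accumulation ratio R = 1/(1 − f) ≈ 1/0.4089 ≈ 2.4456.
Each bolus raises the concentration by D/Vd = 95/266 ≈ 0.357 mg/L.
Steady-state peak Cmax,ss = C₀·R ≈ 0.357 × 2.4456 ≈ 0.873 mg/L.

0.9 mg/L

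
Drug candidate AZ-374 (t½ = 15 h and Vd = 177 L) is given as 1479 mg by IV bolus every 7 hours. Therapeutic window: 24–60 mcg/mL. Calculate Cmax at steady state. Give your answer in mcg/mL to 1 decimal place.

30.2 mcg/mL

τ/t½ = 7/15 ≈ 0.46667, so fraction remaining f = (1/2)^(7/15) ≈ 0.7236.
Accumulation ratio R = 1/(1 − f) ≈ 1/0.2764 ≈ 3.6179.
Each bolus raises the concentration by D/Vd = 1479/177 ≈ 8.356 mcg/mL.
Steady-state peak Cmax,ss = C₀·R ≈ 8.356 × 3.6179 ≈ 30.231 mcg/mL.
Peak 30.2 mcg/mL vs MTC 60 mcg/mL: below toxic threshold.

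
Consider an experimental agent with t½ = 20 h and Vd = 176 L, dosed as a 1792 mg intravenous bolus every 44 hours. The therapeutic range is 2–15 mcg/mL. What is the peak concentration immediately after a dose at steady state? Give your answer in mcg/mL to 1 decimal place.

13.0 mcg/mL

Over one 44-h interval, 44/20 ≈ 2.2 half-lives elapse, leaving f ≈ 0.2176 of each dose.
Accumulation ratio R = 1/(1 − f) ≈ 1/0.7824 ≈ 1.2781.
Each bolus raises the concentration by D/Vd = 1792/176 ≈ 10.182 mcg/mL.
Steady-state peak Cmax,ss = C₀·R ≈ 10.182 × 1.2781 ≈ 13.014 mcg/mL.
Peak 13.0 mcg/mL vs MTC 15 mcg/mL: below toxic threshold.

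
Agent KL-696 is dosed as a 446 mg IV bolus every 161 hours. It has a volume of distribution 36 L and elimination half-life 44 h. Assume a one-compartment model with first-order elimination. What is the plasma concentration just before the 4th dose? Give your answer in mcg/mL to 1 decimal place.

f = (1/2)^(τ/t½) = (1/2)^(161/44) ≈ 0.0792.
C₀ = D/Vd = 446/36 ≈ 12.389 mcg/mL.
Before the 4th dose, 3 doses have been given. Superposition: Cmin = C₀·(f + f² + … + f^3).
≈ 12.389 × (0.0792 + 0.0063 + 0.0005) ≈ 12.389 × 0.0860 ≈ 1.065 mcg/mL.

1.1 mcg/mL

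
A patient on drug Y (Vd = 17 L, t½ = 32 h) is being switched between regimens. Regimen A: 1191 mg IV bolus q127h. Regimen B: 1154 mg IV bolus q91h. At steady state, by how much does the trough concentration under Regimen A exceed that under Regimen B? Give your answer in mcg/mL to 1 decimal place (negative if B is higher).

-6.2 mcg/mL

Regimen A: f = (1/2)^(127/32) ≈ 0.0639; Cmin,ss = (1191/17)·f/(1−f) ≈ 4.782 mcg/mL.
Regimen B: f = (1/2)^(91/32) ≈ 0.1393; Cmin,ss = (1154/17)·f/(1−f) ≈ 10.986 mcg/mL.
Difference ≈ 4.782 − 10.986 ≈ -6.204 mcg/mL.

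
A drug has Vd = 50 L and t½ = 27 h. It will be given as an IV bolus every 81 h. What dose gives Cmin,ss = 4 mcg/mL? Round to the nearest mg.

τ/t½ = 81/27 ≈ 3, so f = (1/2)^(81/27) ≈ 0.125000.
Cmin,ss = (D/Vd)·f/(1−f), so D = Cmin,ss·Vd·(1−f)/f.
D = 4 × 50 × (1−f)/f ≈ 4 × 50 × 7.00000 ≈ 1400.00 mg.

1400 mg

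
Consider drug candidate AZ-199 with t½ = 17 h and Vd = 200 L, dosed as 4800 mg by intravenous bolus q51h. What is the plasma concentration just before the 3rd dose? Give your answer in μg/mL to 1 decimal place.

3.4 μg/mL

f = (1/2)^(τ/t½) = (1/2)^(51/17) ≈ 0.1250.
C₀ = D/Vd = 4800/200 ≈ 24.000 μg/mL.
Before the 3rd dose, 2 doses have been given. Superposition: Cmin = C₀·(f + f²).
≈ 24.000 × (0.1250 + 0.0156) ≈ 24.000 × 0.1406 ≈ 3.374 μg/mL.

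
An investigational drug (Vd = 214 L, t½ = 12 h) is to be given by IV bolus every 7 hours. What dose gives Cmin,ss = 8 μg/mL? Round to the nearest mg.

τ/t½ = 7/12 ≈ 0.58333, so f = (1/2)^(7/12) ≈ 0.667420.
Cmin,ss = (D/Vd)·f/(1−f), so D = Cmin,ss·Vd·(1−f)/f.
D = 8 × 214 × (1−f)/f ≈ 8 × 214 × 0.49831 ≈ 853.11 mg.

853 mg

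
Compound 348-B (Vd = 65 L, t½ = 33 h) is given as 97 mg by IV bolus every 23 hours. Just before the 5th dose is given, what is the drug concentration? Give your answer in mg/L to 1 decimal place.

2.1 mg/L

f = (1/2)^(τ/t½) = (1/2)^(23/33) ≈ 0.6169.
C₀ = D/Vd = 97/65 ≈ 1.492 mg/L.
Before the 5th dose, 4 doses have been given. Superposition: Cmin = C₀·(f + f² + … + f^4).
≈ 1.492 × (0.6169 + 0.3806 + 0.2348 + 0.1448) ≈ 1.492 × 1.3771 ≈ 2.055 mg/L.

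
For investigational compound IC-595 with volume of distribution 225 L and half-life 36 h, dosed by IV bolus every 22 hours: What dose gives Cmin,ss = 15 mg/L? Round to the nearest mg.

τ/t½ = 22/36 ≈ 0.61111, so f = (1/2)^(22/36) ≈ 0.654692.
Cmin,ss = (D/Vd)·f/(1−f), so D = Cmin,ss·Vd·(1−f)/f.
D = 15 × 225 × (1−f)/f ≈ 15 × 225 × 0.52744 ≈ 1780.11 mg.

1780 mg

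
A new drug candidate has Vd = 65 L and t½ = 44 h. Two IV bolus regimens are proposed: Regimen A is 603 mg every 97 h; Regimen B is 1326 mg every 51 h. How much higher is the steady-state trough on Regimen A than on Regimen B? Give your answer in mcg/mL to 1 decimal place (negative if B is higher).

-14.0 mcg/mL

Regimen A: f = (1/2)^(97/44) ≈ 0.2170; Cmin,ss = (603/65)·f/(1−f) ≈ 2.571 mcg/mL.
Regimen B: f = (1/2)^(51/44) ≈ 0.4478; Cmin,ss = (1326/65)·f/(1−f) ≈ 16.543 mcg/mL.
Difference ≈ 2.571 − 16.543 ≈ -13.972 mcg/mL.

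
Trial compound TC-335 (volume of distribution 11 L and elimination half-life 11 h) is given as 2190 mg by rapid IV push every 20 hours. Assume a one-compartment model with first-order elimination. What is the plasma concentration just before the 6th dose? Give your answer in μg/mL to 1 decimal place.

78.7 μg/mL

f = (1/2)^(τ/t½) = (1/2)^(20/11) ≈ 0.2836.
C₀ = D/Vd = 2190/11 ≈ 199.091 μg/mL.
Before the 6th dose, 5 doses have been given. Superposition: Cmin = C₀·(f + f² + … + f^5).
≈ 199.091 × (0.2836 + 0.0804 + 0.0228 + 0.0065 + 0.0018) ≈ 199.091 × 0.3951 ≈ 78.661 μg/mL.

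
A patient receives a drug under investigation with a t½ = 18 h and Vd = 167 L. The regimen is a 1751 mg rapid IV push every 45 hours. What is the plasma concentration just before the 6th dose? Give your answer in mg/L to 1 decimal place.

f = (1/2)^(τ/t½) = (1/2)^(45/18) ≈ 0.1768.
C₀ = D/Vd = 1751/167 ≈ 10.485 mg/L.
Before the 6th dose, 5 doses have been given. Superposition: Cmin = C₀·(f + f² + … + f^5).
≈ 10.485 × (0.1768 + 0.0313 + 0.0055 + 0.0010 + 0.0002) ≈ 10.485 × 0.2148 ≈ 2.252 mg/L.

2.3 mg/L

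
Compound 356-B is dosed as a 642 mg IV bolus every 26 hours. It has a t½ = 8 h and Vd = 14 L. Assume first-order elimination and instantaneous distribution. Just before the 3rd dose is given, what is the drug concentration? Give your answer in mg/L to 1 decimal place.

5.3 mg/L

f = (1/2)^(τ/t½) = (1/2)^(26/8) ≈ 0.1051.
C₀ = D/Vd = 642/14 ≈ 45.857 mg/L.
Before the 3rd dose, 2 doses have been given. Superposition: Cmin = C₀·(f + f²).
≈ 45.857 × (0.1051 + 0.0110) ≈ 45.857 × 0.1161 ≈ 5.324 mg/L.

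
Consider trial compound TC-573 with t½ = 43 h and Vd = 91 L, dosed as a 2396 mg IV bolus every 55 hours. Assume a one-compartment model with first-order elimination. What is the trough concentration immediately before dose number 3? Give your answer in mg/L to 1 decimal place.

15.3 mg/L

f = (1/2)^(τ/t½) = (1/2)^(55/43) ≈ 0.4121.
C₀ = D/Vd = 2396/91 ≈ 26.330 mg/L.
Before the 3rd dose, 2 doses have been given. Superposition: Cmin = C₀·(f + f²).
≈ 26.330 × (0.4121 + 0.1698) ≈ 26.330 × 0.5819 ≈ 15.321 mg/L.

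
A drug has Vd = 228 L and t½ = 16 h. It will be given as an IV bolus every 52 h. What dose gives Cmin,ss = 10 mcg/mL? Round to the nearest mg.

19411 mg

τ/t½ = 52/16 ≈ 3.25, so f = (1/2)^(52/16) ≈ 0.105112.
Cmin,ss = (D/Vd)·f/(1−f), so D = Cmin,ss·Vd·(1−f)/f.
D = 10 × 228 × (1−f)/f ≈ 10 × 228 × 8.51366 ≈ 19411.14 mg.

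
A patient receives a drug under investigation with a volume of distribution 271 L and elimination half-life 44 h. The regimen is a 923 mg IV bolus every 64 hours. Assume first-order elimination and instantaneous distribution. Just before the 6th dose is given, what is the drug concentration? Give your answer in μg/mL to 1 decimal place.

f = (1/2)^(τ/t½) = (1/2)^(64/44) ≈ 0.3649.
C₀ = D/Vd = 923/271 ≈ 3.406 μg/mL.
Before the 6th dose, 5 doses have been given. Superposition: Cmin = C₀·(f + f² + … + f^5).
≈ 3.406 × (0.3649 + 0.1332 + 0.0486 + 0.0177 + 0.0065) ≈ 3.406 × 0.5709 ≈ 1.944 μg/mL.

1.9 μg/mL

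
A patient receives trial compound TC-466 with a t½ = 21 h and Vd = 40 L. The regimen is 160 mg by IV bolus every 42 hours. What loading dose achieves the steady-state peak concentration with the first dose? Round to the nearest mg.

213 mg

f = (1/2)^(42/21) ≈ 0.250000; accumulation ratio R = 1/(1−f) ≈ 1.33333.
Loading dose to hit Cmax,ss on first dose: D_load = D_maint·R ≈ 160 × 1.33333 ≈ 213.33 mg.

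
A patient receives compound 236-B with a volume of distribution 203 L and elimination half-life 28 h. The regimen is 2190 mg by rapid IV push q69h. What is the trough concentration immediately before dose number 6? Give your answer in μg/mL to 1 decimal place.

f = (1/2)^(τ/t½) = (1/2)^(69/28) ≈ 0.1812.
C₀ = D/Vd = 2190/203 ≈ 10.788 μg/mL.
Before the 6th dose, 5 doses have been given. Superposition: Cmin = C₀·(f + f² + … + f^5).
≈ 10.788 × (0.1812 + 0.0328 + 0.0059 + 0.0011 + 0.0002) ≈ 10.788 × 0.2212 ≈ 2.386 μg/mL.

2.4 μg/mL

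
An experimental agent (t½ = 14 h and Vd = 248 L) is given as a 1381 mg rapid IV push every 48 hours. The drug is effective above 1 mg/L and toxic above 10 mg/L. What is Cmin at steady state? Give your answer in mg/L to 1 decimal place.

Over one 48-h interval, 48/14 ≈ 3.4286 half-lives elapse, leaving f ≈ 0.0929 of each dose.
Accumulation ratio R = 1/(1 − f) ≈ 1/0.9071 ≈ 1.1024.
Single-dose peak C₀ = D/Vd = 1381/248 ≈ 5.569 mg/L.
Steady-state peak Cmax,ss = C₀·R ≈ 5.569 × 1.1024 ≈ 6.139 mg/L.
Steady-state trough Cmin,ss = Cmax,ss·f ≈ 6.139 × 0.0929 ≈ 0.570 mg/L.
Trough 0.6 mg/L vs MEC 1 mg/L: subtherapeutic.

0.6 mg/L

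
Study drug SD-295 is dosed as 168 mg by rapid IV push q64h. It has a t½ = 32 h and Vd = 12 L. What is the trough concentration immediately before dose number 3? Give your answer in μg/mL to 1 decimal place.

f = (1/2)^(τ/t½) = (1/2)^(64/32) ≈ 0.2500.
C₀ = D/Vd = 168/12 ≈ 14.000 μg/mL.
Before the 3rd dose, 2 doses have been given. Superposition: Cmin = C₀·(f + f²).
≈ 14.000 × (0.2500 + 0.0625) ≈ 14.000 × 0.3125 ≈ 4.375 μg/mL.

4.4 μg/mL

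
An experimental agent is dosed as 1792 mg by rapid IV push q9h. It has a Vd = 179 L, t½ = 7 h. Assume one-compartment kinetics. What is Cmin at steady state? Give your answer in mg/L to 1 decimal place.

τ/t½ = 9/7 ≈ 1.2857, so fraction remaining f = (1/2)^(9/7) ≈ 0.4102.
Accumulation ratio R = 1/(1 − f) ≈ 1/0.5898 ≈ 1.6955.
Each bolus raises the concentration by D/Vd = 1792/179 ≈ 10.011 mg/L.
Cmax,ss = C₀/(1 − f) ≈ 10.011/0.5898 ≈ 16.974 mg/L.
One interval later, Cmin,ss = Cmax,ss·e^(−kτ) ≈ 16.974 × 0.4102 ≈ 6.963 mg/L.

7.0 mg/L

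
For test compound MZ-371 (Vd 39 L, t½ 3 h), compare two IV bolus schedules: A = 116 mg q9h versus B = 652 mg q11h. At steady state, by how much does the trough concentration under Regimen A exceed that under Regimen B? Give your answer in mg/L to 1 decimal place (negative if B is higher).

-1.0 mg/L

Regimen A: f = (1/2)^(9/3) ≈ 0.1250; Cmin,ss = (116/39)·f/(1−f) ≈ 0.425 mg/L.
Regimen B: f = (1/2)^(11/3) ≈ 0.0787; Cmin,ss = (652/39)·f/(1−f) ≈ 1.428 mg/L.
Difference ≈ 0.425 − 1.428 ≈ -1.003 mg/L.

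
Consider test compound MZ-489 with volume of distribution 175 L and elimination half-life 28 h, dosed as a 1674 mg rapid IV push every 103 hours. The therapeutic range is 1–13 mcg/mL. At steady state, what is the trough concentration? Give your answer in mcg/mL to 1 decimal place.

Over one 103-h interval, 103/28 ≈ 3.6786 half-lives elapse, leaving f ≈ 0.0781 of each dose.
At steady state, accumulation factor R = 1/(1 − e^(−kτ)) ≈ 1.0847.
Each bolus raises the concentration by D/Vd = 1674/175 ≈ 9.566 mcg/mL.
Cmax,ss = C₀/(1 − f) ≈ 9.566/0.9219 ≈ 10.376 mcg/mL.
Steady-state trough Cmin,ss = Cmax,ss·f ≈ 10.376 × 0.0781 ≈ 0.810 mcg/mL.
Trough 0.8 mcg/mL vs MEC 1 mcg/mL: subtherapeutic.

0.8 mcg/mL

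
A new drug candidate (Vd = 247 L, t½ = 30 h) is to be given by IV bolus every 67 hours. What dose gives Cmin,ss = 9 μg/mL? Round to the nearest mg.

τ/t½ = 67/30 ≈ 2.2333, so f = (1/2)^(67/30) ≈ 0.212667.
Cmin,ss = (D/Vd)·f/(1−f), so D = Cmin,ss·Vd·(1−f)/f.
D = 9 × 247 × (1−f)/f ≈ 9 × 247 × 3.70219 ≈ 8229.97 mg.

8230 mg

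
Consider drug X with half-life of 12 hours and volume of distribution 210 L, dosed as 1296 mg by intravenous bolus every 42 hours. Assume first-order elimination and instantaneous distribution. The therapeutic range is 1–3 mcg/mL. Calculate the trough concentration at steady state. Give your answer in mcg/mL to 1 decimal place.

0.6 mcg/mL

Over one 42-h interval, 42/12 ≈ 3.5 half-lives elapse, leaving f ≈ 0.0884 of each dose.
Single-dose peak C₀ = D/Vd = 1296/210 ≈ 6.171 mcg/mL.
Steady-state trough Cmin,ss = C₀·f/(1−f) ≈ 6.171 × 0.0884/0.9116 ≈ 0.598 mcg/mL.
Trough 0.6 mcg/mL vs MEC 1 mcg/mL: subtherapeutic.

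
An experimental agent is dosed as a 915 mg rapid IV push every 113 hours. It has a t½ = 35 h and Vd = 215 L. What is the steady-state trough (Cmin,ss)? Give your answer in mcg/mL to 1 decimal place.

Over one 113-h interval, 113/35 ≈ 3.2286 half-lives elapse, leaving f ≈ 0.1067 of each dose.
Single-dose peak C₀ = D/Vd = 915/215 ≈ 4.256 mcg/mL.
Steady-state trough Cmin,ss = C₀·f/(1−f) ≈ 4.256 × 0.1067/0.8933 ≈ 0.508 mcg/mL.

0.5 mcg/mL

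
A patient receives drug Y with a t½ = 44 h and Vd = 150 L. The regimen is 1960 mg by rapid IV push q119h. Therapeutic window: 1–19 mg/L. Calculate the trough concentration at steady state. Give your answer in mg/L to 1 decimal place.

2.4 mg/L

k = ln2/t½ = ln2/44 ≈ 0.015753 h⁻¹; fraction remaining f = e^(−kτ) = e^(−0.015753×119) ≈ 0.1534.
Single-dose peak C₀ = D/Vd = 1960/150 ≈ 13.067 mg/L.
Steady-state trough Cmin,ss = C₀·f/(1−f) ≈ 13.067 × 0.1534/0.8466 ≈ 2.368 mg/L.
Trough 2.4 mg/L vs MEC 1 mg/L: adequate.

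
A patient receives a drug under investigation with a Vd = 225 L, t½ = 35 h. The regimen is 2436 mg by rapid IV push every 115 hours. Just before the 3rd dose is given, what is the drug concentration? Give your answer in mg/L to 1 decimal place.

1.2 mg/L

f = (1/2)^(τ/t½) = (1/2)^(115/35) ≈ 0.1025.
C₀ = D/Vd = 2436/225 ≈ 10.827 mg/L.
Before the 3rd dose, 2 doses have been given. Superposition: Cmin = C₀·(f + f²).
≈ 10.827 × (0.1025 + 0.0105) ≈ 10.827 × 0.1130 ≈ 1.223 mg/L.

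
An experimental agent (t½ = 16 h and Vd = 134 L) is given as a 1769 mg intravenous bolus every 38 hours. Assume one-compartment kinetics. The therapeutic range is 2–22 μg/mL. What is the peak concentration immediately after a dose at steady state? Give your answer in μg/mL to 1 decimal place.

16.4 μg/mL

k = ln2/t½ = ln2/16 ≈ 0.043322 h⁻¹; fraction remaining f = e^(−kτ) = e^(−0.043322×38) ≈ 0.1928.
At steady state, accumulation factor R = 1/(1 − e^(−kτ)) ≈ 1.2389.
Each bolus raises the concentration by D/Vd = 1769/134 ≈ 13.201 μg/mL.
Steady-state peak Cmax,ss = C₀·R ≈ 13.201 × 1.2389 ≈ 16.355 μg/mL.
Peak 16.4 μg/mL vs MTC 22 μg/mL: below toxic threshold.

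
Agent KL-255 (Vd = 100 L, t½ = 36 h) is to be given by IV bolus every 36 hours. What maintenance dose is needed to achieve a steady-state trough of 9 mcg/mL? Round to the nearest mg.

τ/t½ = 36/36 ≈ 1, so f = (1/2)^(36/36) ≈ 0.500000.
Cmin,ss = (D/Vd)·f/(1−f), so D = Cmin,ss·Vd·(1−f)/f.
D = 9 × 100 × (1−f)/f ≈ 9 × 100 × 1.00000 ≈ 900.00 mg.

900 mg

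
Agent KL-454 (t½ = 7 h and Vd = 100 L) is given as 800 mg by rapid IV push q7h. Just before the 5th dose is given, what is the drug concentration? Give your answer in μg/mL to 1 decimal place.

7.5 μg/mL

f = (1/2)^(τ/t½) = (1/2)^(7/7) ≈ 0.5000.
C₀ = D/Vd = 800/100 ≈ 8.000 μg/mL.
Before the 5th dose, 4 doses have been given. Superposition: Cmin = C₀·(f + f² + … + f^4).
≈ 8.000 × (0.5000 + 0.2500 + 0.1250 + 0.0625) ≈ 8.000 × 0.9375 ≈ 7.500 μg/mL.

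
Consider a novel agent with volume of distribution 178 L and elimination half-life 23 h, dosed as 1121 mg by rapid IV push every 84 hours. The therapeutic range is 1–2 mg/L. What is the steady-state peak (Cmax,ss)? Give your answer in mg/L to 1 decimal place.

k = ln2/t½ = ln2/23 ≈ 0.030137 h⁻¹; fraction remaining f = e^(−kτ) = e^(−0.030137×84) ≈ 0.0795.
At steady state, accumulation factor R = 1/(1 − e^(−kτ)) ≈ 1.0864.
Each bolus raises the concentration by D/Vd = 1121/178 ≈ 6.298 mg/L.
Steady-state peak Cmax,ss = C₀·R ≈ 6.298 × 1.0864 ≈ 6.842 mg/L.
Peak 6.8 mg/L vs MTC 2 mg/L: exceeds toxic threshold.

6.8 mg/L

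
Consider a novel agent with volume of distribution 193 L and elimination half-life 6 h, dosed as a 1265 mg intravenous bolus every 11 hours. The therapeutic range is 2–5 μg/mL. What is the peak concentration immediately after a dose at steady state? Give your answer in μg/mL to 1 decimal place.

9.1 μg/mL

τ/t½ = 11/6 ≈ 1.8333, so fraction remaining f = (1/2)^(11/6) ≈ 0.2806.
Accumulation ratio R = 1/(1 − f) ≈ 1/0.7194 ≈ 1.3900.
Each bolus raises the concentration by D/Vd = 1265/193 ≈ 6.554 μg/mL.
Steady-state peak Cmax,ss = C₀·R ≈ 6.554 × 1.3900 ≈ 9.110 μg/mL.
Peak 9.1 μg/mL vs MTC 5 μg/mL: exceeds toxic threshold.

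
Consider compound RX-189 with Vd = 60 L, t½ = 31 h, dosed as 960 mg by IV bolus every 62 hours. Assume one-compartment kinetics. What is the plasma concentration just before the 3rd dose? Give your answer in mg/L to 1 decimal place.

5.0 mg/L

f = (1/2)^(τ/t½) = (1/2)^(62/31) ≈ 0.2500.
C₀ = D/Vd = 960/60 ≈ 16.000 mg/L.
Before the 3rd dose, 2 doses have been given. Superposition: Cmin = C₀·(f + f²).
≈ 16.000 × (0.2500 + 0.0625) ≈ 16.000 × 0.3125 ≈ 5.000 mg/L.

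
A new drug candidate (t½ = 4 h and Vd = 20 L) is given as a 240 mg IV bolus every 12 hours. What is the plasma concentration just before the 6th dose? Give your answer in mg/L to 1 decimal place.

1.7 mg/L

f = (1/2)^(τ/t½) = (1/2)^(12/4) ≈ 0.1250.
C₀ = D/Vd = 240/20 ≈ 12.000 mg/L.
Before the 6th dose, 5 doses have been given. Superposition: Cmin = C₀·(f + f² + … + f^5).
≈ 12.000 × (0.1250 + 0.0156 + 0.0020 + 0.0002 + 0.0000) ≈ 12.000 × 0.1428 ≈ 1.714 mg/L.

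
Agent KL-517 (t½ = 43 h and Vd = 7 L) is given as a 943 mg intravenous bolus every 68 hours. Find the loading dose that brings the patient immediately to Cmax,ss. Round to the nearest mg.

f = (1/2)^(68/43) ≈ 0.334159; accumulation ratio R = 1/(1−f) ≈ 1.50186.
Loading dose to hit Cmax,ss on first dose: D_load = D_maint·R ≈ 943 × 1.50186 ≈ 1416.25 mg.

1416 mg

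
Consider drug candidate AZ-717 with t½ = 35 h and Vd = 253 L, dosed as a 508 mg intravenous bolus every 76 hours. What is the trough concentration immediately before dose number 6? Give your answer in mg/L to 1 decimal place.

f = (1/2)^(τ/t½) = (1/2)^(76/35) ≈ 0.2220.
C₀ = D/Vd = 508/253 ≈ 2.008 mg/L.
Before the 6th dose, 5 doses have been given. Superposition: Cmin = C₀·(f + f² + … + f^5).
≈ 2.008 × (0.2220 + 0.0493 + 0.0109 + 0.0024 + 0.0005) ≈ 2.008 × 0.2851 ≈ 0.572 mg/L.

0.6 mg/L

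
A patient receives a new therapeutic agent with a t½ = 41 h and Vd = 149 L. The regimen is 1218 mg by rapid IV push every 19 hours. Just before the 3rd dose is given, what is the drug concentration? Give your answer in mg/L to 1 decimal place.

10.2 mg/L

f = (1/2)^(τ/t½) = (1/2)^(19/41) ≈ 0.7253.
C₀ = D/Vd = 1218/149 ≈ 8.174 mg/L.
Before the 3rd dose, 2 doses have been given. Superposition: Cmin = C₀·(f + f²).
≈ 8.174 × (0.7253 + 0.5261) ≈ 8.174 × 1.2514 ≈ 10.229 mg/L.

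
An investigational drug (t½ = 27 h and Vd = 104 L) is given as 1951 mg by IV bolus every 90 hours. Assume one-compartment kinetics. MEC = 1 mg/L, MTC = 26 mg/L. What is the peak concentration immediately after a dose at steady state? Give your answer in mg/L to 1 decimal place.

20.8 mg/L

τ/t½ = 90/27 ≈ 3.3333, so fraction remaining f = (1/2)^(90/27) ≈ 0.0992.
Accumulation ratio R = 1/(1 − f) ≈ 1/0.9008 ≈ 1.1101.
Single-dose peak C₀ = D/Vd = 1951/104 ≈ 18.760 mg/L.
Cmax,ss = C₀/(1 − f) ≈ 18.760/0.9008 ≈ 20.826 mg/L.
Peak 20.8 mg/L vs MTC 26 mg/L: below toxic threshold.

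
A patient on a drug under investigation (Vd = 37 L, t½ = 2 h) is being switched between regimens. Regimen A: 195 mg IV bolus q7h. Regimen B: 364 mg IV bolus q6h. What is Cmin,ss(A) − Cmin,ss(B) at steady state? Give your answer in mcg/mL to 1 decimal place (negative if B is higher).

Regimen A: f = (1/2)^(7/2) ≈ 0.0884; Cmin,ss = (195/37)·f/(1−f) ≈ 0.511 mcg/mL.
Regimen B: f = (1/2)^(6/2) ≈ 0.1250; Cmin,ss = (364/37)·f/(1−f) ≈ 1.405 mcg/mL.
Difference ≈ 0.511 − 1.405 ≈ -0.894 mcg/mL.

-0.9 mcg/mL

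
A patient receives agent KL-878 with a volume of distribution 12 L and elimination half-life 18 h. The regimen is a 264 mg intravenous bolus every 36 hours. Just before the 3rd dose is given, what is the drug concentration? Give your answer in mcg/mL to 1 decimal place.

6.9 mcg/mL

f = (1/2)^(τ/t½) = (1/2)^(36/18) ≈ 0.2500.
C₀ = D/Vd = 264/12 ≈ 22.000 mcg/mL.
Before the 3rd dose, 2 doses have been given. Superposition: Cmin = C₀·(f + f²).
≈ 22.000 × (0.2500 + 0.0625) ≈ 22.000 × 0.3125 ≈ 6.875 mcg/mL.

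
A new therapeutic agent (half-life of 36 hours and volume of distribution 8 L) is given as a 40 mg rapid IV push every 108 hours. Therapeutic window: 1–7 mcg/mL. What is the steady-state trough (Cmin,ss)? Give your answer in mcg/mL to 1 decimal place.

τ = 108 h = 3 half-lives, so f = (1/2)^3 = 0.125.
Accumulation ratio R = 1/(1 − f) = 1/0.875 = 8/7.
Single-dose peak C₀ = D/Vd = 40/8 = 5 mcg/mL.
Steady-state peak Cmax,ss = C₀·R = 5 × 8/7 ≈ 5.714 mcg/mL.
Steady-state trough Cmin,ss = Cmax,ss·f ≈ 5.714 × 0.125 ≈ 0.714 mcg/mL.
Trough 0.7 mcg/mL vs MEC 1 mcg/mL: subtherapeutic.

0.7 mcg/mL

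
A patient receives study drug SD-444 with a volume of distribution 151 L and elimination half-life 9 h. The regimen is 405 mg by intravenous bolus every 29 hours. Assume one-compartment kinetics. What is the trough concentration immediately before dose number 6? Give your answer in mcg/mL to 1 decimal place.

f = (1/2)^(τ/t½) = (1/2)^(29/9) ≈ 0.1072.
C₀ = D/Vd = 405/151 ≈ 2.682 mcg/mL.
Before the 6th dose, 5 doses have been given. Superposition: Cmin = C₀·(f + f² + … + f^5).
≈ 2.682 × (0.1072 + 0.0115 + 0.0012 + 0.0001 + 0.0000) ≈ 2.682 × 0.1200 ≈ 0.322 mcg/mL.

0.3 mcg/mL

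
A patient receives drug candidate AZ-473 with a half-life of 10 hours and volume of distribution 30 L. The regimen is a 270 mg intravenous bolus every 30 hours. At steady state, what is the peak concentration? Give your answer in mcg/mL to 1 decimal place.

10.3 mcg/mL

τ = 30 h = 3 half-lives, so f = (1/2)^3 = 0.125.
Accumulation ratio R = 1/(1 − f) = 1/0.875 = 8/7.
Single-dose peak C₀ = D/Vd = 270/30 = 9 mcg/mL.
Steady-state peak Cmax,ss = C₀·R = 9 × 8/7 ≈ 10.286 mcg/mL.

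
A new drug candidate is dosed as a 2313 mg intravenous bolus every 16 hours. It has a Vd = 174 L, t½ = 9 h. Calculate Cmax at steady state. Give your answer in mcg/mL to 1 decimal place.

18.8 mcg/mL

τ/t½ = 16/9 ≈ 1.7778, so fraction remaining f = (1/2)^(16/9) ≈ 0.2916.
At steady state, accumulation factor R = 1/(1 − e^(−kτ)) ≈ 1.4116.
Each bolus raises the concentration by D/Vd = 2313/174 ≈ 13.293 mcg/mL.
Steady-state peak Cmax,ss = C₀·R ≈ 13.293 × 1.4116 ≈ 18.764 mcg/mL.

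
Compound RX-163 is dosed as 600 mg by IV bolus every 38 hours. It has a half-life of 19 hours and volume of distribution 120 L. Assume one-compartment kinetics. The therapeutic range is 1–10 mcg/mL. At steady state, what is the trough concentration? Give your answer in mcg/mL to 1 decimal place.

The dosing interval is 2 half-lives, so f = 2^(−2) = 0.25.
Accumulation ratio R = 1/(1 − f) = 1/0.75 = 4/3.
Single-dose peak C₀ = D/Vd = 600/120 = 5 mcg/mL.
Steady-state peak Cmax,ss = C₀·R = 5 × 4/3 ≈ 6.667 mcg/mL.
Steady-state trough Cmin,ss = Cmax,ss·f ≈ 6.667 × 0.25 ≈ 1.667 mcg/mL.
Trough 1.7 mcg/mL vs MEC 1 mcg/mL: adequate.

1.7 mcg/mL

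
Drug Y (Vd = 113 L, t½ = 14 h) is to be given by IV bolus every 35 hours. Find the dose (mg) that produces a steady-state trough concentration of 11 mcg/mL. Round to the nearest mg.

τ/t½ = 35/14 ≈ 2.5, so f = (1/2)^(35/14) ≈ 0.176777.
Cmin,ss = (D/Vd)·f/(1−f), so D = Cmin,ss·Vd·(1−f)/f.
D = 11 × 113 × (1−f)/f ≈ 11 × 113 × 4.65684 ≈ 5788.45 mg.

5788 mg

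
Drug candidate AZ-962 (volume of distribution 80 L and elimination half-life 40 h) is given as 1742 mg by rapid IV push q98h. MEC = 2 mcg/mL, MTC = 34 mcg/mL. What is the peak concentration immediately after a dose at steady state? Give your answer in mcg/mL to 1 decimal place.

26.7 mcg/mL

k = ln2/t½ = ln2/40 ≈ 0.017329 h⁻¹; fraction remaining f = e^(−kτ) = e^(−0.017329×98) ≈ 0.1830.
Accumulation ratio R = 1/(1 − f) ≈ 1/0.8170 ≈ 1.2240.
Each bolus raises the concentration by D/Vd = 1742/80 ≈ 21.775 mcg/mL.
Steady-state peak Cmax,ss = C₀·R ≈ 21.775 × 1.2240 ≈ 26.653 mcg/mL.
Peak 26.7 mcg/mL vs MTC 34 mcg/mL: below toxic threshold.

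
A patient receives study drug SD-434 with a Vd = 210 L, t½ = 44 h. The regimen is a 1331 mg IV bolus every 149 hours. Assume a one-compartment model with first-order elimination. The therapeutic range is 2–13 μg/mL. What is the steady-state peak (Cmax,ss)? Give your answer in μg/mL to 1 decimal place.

k = ln2/t½ = ln2/44 ≈ 0.015753 h⁻¹; fraction remaining f = e^(−kτ) = e^(−0.015753×149) ≈ 0.0956.
Accumulation ratio R = 1/(1 − f) ≈ 1/0.9044 ≈ 1.1057.
Each bolus raises the concentration by D/Vd = 1331/210 ≈ 6.338 μg/mL.
Cmax,ss = C₀/(1 − f) ≈ 6.338/0.9044 ≈ 7.008 μg/mL.
Peak 7.0 μg/mL vs MTC 13 μg/mL: below toxic threshold.

7.0 μg/mL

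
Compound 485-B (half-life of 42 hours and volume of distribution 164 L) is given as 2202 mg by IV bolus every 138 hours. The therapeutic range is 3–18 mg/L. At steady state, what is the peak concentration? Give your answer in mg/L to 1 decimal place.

15.0 mg/L

Over one 138-h interval, 138/42 ≈ 3.2857 half-lives elapse, leaving f ≈ 0.1025 of each dose.
At steady state, accumulation factor R = 1/(1 − e^(−kτ)) ≈ 1.1142.
Single-dose peak C₀ = D/Vd = 2202/164 ≈ 13.427 mg/L.
Steady-state peak Cmax,ss = C₀·R ≈ 13.427 × 1.1142 ≈ 14.960 mg/L.
Peak 15.0 mg/L vs MTC 18 mg/L: below toxic threshold.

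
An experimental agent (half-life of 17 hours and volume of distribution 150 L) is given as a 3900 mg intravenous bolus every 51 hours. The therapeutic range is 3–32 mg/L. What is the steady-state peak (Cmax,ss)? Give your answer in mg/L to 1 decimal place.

The dosing interval is 3 half-lives, so f = 2^(−3) = 0.125.
At steady state, R = 1/(1 − 0.125) = 8/7.
Single-dose peak C₀ = D/Vd = 3900/150 = 26 mg/L.
Steady-state peak Cmax,ss = C₀·R = 26 × 8/7 ≈ 29.714 mg/L.
Peak 29.7 mg/L vs MTC 32 mg/L: below toxic threshold.

29.7 mg/L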